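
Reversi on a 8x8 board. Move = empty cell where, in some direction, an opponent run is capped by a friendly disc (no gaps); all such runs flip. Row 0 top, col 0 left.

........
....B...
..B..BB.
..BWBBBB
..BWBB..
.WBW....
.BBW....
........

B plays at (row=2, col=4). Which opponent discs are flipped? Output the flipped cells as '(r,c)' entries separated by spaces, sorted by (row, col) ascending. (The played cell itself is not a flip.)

Dir NW: first cell '.' (not opp) -> no flip
Dir N: first cell 'B' (not opp) -> no flip
Dir NE: first cell '.' (not opp) -> no flip
Dir W: first cell '.' (not opp) -> no flip
Dir E: first cell 'B' (not opp) -> no flip
Dir SW: opp run (3,3) capped by B -> flip
Dir S: first cell 'B' (not opp) -> no flip
Dir SE: first cell 'B' (not opp) -> no flip

Answer: (3,3)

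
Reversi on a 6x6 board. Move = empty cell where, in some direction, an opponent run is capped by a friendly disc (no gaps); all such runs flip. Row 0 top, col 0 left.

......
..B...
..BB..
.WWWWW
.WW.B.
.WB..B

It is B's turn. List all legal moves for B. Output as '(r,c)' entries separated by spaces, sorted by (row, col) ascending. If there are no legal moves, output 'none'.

(2,0): no bracket -> illegal
(2,1): no bracket -> illegal
(2,4): flips 1 -> legal
(2,5): no bracket -> illegal
(3,0): flips 1 -> legal
(4,0): flips 1 -> legal
(4,3): flips 1 -> legal
(4,5): flips 1 -> legal
(5,0): flips 3 -> legal
(5,3): no bracket -> illegal

Answer: (2,4) (3,0) (4,0) (4,3) (4,5) (5,0)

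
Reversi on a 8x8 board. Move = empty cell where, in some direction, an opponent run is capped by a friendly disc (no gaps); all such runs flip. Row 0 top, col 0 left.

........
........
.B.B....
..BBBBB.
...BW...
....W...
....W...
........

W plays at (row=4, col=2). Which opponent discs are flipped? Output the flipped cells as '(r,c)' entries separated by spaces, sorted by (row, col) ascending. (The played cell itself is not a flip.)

Answer: (4,3)

Derivation:
Dir NW: first cell '.' (not opp) -> no flip
Dir N: opp run (3,2), next='.' -> no flip
Dir NE: opp run (3,3), next='.' -> no flip
Dir W: first cell '.' (not opp) -> no flip
Dir E: opp run (4,3) capped by W -> flip
Dir SW: first cell '.' (not opp) -> no flip
Dir S: first cell '.' (not opp) -> no flip
Dir SE: first cell '.' (not opp) -> no flip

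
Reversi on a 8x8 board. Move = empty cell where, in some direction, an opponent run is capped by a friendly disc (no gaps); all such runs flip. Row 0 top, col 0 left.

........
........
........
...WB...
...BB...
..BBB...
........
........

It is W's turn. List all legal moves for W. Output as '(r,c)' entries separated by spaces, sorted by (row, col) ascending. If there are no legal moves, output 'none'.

Answer: (3,5) (5,5) (6,3)

Derivation:
(2,3): no bracket -> illegal
(2,4): no bracket -> illegal
(2,5): no bracket -> illegal
(3,2): no bracket -> illegal
(3,5): flips 1 -> legal
(4,1): no bracket -> illegal
(4,2): no bracket -> illegal
(4,5): no bracket -> illegal
(5,1): no bracket -> illegal
(5,5): flips 1 -> legal
(6,1): no bracket -> illegal
(6,2): no bracket -> illegal
(6,3): flips 2 -> legal
(6,4): no bracket -> illegal
(6,5): no bracket -> illegal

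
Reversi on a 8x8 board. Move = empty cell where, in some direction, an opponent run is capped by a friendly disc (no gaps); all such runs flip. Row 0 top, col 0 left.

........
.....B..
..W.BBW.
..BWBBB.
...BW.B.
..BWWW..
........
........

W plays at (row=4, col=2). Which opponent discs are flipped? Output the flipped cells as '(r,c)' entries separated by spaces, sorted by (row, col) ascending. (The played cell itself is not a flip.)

Answer: (3,2) (4,3)

Derivation:
Dir NW: first cell '.' (not opp) -> no flip
Dir N: opp run (3,2) capped by W -> flip
Dir NE: first cell 'W' (not opp) -> no flip
Dir W: first cell '.' (not opp) -> no flip
Dir E: opp run (4,3) capped by W -> flip
Dir SW: first cell '.' (not opp) -> no flip
Dir S: opp run (5,2), next='.' -> no flip
Dir SE: first cell 'W' (not opp) -> no flip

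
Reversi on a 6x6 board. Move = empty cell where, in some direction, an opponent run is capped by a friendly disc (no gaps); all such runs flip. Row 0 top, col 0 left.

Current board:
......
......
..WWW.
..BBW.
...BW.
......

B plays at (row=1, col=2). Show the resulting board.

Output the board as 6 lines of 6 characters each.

Place B at (1,2); scan 8 dirs for brackets.
Dir NW: first cell '.' (not opp) -> no flip
Dir N: first cell '.' (not opp) -> no flip
Dir NE: first cell '.' (not opp) -> no flip
Dir W: first cell '.' (not opp) -> no flip
Dir E: first cell '.' (not opp) -> no flip
Dir SW: first cell '.' (not opp) -> no flip
Dir S: opp run (2,2) capped by B -> flip
Dir SE: opp run (2,3) (3,4), next='.' -> no flip
All flips: (2,2)

Answer: ......
..B...
..BWW.
..BBW.
...BW.
......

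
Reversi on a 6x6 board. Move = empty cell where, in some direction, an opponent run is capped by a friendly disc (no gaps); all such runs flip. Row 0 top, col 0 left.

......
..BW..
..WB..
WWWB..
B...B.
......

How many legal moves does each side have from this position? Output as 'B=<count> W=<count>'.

-- B to move --
(0,2): no bracket -> illegal
(0,3): flips 1 -> legal
(0,4): flips 3 -> legal
(1,1): flips 1 -> legal
(1,4): flips 1 -> legal
(2,0): flips 1 -> legal
(2,1): flips 1 -> legal
(2,4): no bracket -> illegal
(4,1): flips 1 -> legal
(4,2): flips 2 -> legal
(4,3): no bracket -> illegal
B mobility = 8
-- W to move --
(0,1): no bracket -> illegal
(0,2): flips 1 -> legal
(0,3): no bracket -> illegal
(1,1): flips 1 -> legal
(1,4): flips 1 -> legal
(2,1): no bracket -> illegal
(2,4): flips 1 -> legal
(3,4): flips 1 -> legal
(3,5): no bracket -> illegal
(4,1): no bracket -> illegal
(4,2): no bracket -> illegal
(4,3): flips 2 -> legal
(4,5): no bracket -> illegal
(5,0): flips 1 -> legal
(5,1): no bracket -> illegal
(5,3): no bracket -> illegal
(5,4): no bracket -> illegal
(5,5): flips 2 -> legal
W mobility = 8

Answer: B=8 W=8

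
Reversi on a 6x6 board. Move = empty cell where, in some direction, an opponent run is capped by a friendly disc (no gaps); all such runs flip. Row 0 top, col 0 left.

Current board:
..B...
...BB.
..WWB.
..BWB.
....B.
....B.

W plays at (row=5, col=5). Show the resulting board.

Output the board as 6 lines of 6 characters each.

Answer: ..B...
...BB.
..WWB.
..BWB.
....W.
....BW

Derivation:
Place W at (5,5); scan 8 dirs for brackets.
Dir NW: opp run (4,4) capped by W -> flip
Dir N: first cell '.' (not opp) -> no flip
Dir NE: edge -> no flip
Dir W: opp run (5,4), next='.' -> no flip
Dir E: edge -> no flip
Dir SW: edge -> no flip
Dir S: edge -> no flip
Dir SE: edge -> no flip
All flips: (4,4)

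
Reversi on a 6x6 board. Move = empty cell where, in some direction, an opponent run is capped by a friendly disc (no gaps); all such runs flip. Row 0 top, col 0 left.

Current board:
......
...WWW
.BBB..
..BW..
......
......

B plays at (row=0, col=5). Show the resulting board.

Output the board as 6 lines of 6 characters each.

Place B at (0,5); scan 8 dirs for brackets.
Dir NW: edge -> no flip
Dir N: edge -> no flip
Dir NE: edge -> no flip
Dir W: first cell '.' (not opp) -> no flip
Dir E: edge -> no flip
Dir SW: opp run (1,4) capped by B -> flip
Dir S: opp run (1,5), next='.' -> no flip
Dir SE: edge -> no flip
All flips: (1,4)

Answer: .....B
...WBW
.BBB..
..BW..
......
......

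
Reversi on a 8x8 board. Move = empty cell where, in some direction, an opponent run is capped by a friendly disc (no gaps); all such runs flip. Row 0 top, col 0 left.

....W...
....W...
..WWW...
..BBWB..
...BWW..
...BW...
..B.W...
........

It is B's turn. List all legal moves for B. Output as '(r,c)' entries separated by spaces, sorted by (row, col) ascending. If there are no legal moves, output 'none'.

(0,3): no bracket -> illegal
(0,5): flips 2 -> legal
(1,1): flips 1 -> legal
(1,2): flips 1 -> legal
(1,3): flips 2 -> legal
(1,5): flips 1 -> legal
(2,1): no bracket -> illegal
(2,5): flips 1 -> legal
(3,1): no bracket -> illegal
(3,6): no bracket -> illegal
(4,6): flips 2 -> legal
(5,5): flips 3 -> legal
(5,6): no bracket -> illegal
(6,3): no bracket -> illegal
(6,5): flips 1 -> legal
(7,3): no bracket -> illegal
(7,4): no bracket -> illegal
(7,5): flips 1 -> legal

Answer: (0,5) (1,1) (1,2) (1,3) (1,5) (2,5) (4,6) (5,5) (6,5) (7,5)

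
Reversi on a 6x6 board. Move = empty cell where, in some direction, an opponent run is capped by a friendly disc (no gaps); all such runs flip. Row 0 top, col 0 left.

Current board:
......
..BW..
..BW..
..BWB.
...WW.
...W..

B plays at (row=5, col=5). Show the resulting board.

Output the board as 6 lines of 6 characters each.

Place B at (5,5); scan 8 dirs for brackets.
Dir NW: opp run (4,4) (3,3) capped by B -> flip
Dir N: first cell '.' (not opp) -> no flip
Dir NE: edge -> no flip
Dir W: first cell '.' (not opp) -> no flip
Dir E: edge -> no flip
Dir SW: edge -> no flip
Dir S: edge -> no flip
Dir SE: edge -> no flip
All flips: (3,3) (4,4)

Answer: ......
..BW..
..BW..
..BBB.
...WB.
...W.B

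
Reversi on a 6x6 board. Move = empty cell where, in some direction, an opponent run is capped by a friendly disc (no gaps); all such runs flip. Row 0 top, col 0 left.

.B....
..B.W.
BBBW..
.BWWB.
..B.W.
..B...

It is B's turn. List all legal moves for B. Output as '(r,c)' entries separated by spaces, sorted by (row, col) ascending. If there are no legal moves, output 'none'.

(0,3): no bracket -> illegal
(0,4): no bracket -> illegal
(0,5): no bracket -> illegal
(1,3): no bracket -> illegal
(1,5): no bracket -> illegal
(2,4): flips 2 -> legal
(2,5): no bracket -> illegal
(3,5): no bracket -> illegal
(4,1): no bracket -> illegal
(4,3): flips 1 -> legal
(4,5): no bracket -> illegal
(5,3): no bracket -> illegal
(5,4): flips 1 -> legal
(5,5): flips 2 -> legal

Answer: (2,4) (4,3) (5,4) (5,5)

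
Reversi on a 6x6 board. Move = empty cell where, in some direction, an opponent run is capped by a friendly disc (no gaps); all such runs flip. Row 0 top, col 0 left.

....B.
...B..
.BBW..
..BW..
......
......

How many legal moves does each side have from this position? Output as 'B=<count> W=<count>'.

-- B to move --
(1,2): no bracket -> illegal
(1,4): flips 1 -> legal
(2,4): flips 1 -> legal
(3,4): flips 1 -> legal
(4,2): no bracket -> illegal
(4,3): flips 2 -> legal
(4,4): flips 1 -> legal
B mobility = 5
-- W to move --
(0,2): no bracket -> illegal
(0,3): flips 1 -> legal
(0,5): no bracket -> illegal
(1,0): no bracket -> illegal
(1,1): flips 1 -> legal
(1,2): no bracket -> illegal
(1,4): no bracket -> illegal
(1,5): no bracket -> illegal
(2,0): flips 2 -> legal
(2,4): no bracket -> illegal
(3,0): no bracket -> illegal
(3,1): flips 1 -> legal
(4,1): flips 1 -> legal
(4,2): no bracket -> illegal
(4,3): no bracket -> illegal
W mobility = 5

Answer: B=5 W=5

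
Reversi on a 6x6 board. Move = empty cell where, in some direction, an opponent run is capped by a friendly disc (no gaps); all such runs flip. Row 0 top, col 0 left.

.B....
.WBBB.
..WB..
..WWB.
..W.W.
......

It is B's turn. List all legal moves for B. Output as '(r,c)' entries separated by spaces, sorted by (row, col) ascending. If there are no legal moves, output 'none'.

(0,0): no bracket -> illegal
(0,2): no bracket -> illegal
(1,0): flips 1 -> legal
(2,0): no bracket -> illegal
(2,1): flips 2 -> legal
(2,4): no bracket -> illegal
(3,1): flips 3 -> legal
(3,5): no bracket -> illegal
(4,1): flips 1 -> legal
(4,3): flips 1 -> legal
(4,5): no bracket -> illegal
(5,1): no bracket -> illegal
(5,2): flips 3 -> legal
(5,3): no bracket -> illegal
(5,4): flips 1 -> legal
(5,5): no bracket -> illegal

Answer: (1,0) (2,1) (3,1) (4,1) (4,3) (5,2) (5,4)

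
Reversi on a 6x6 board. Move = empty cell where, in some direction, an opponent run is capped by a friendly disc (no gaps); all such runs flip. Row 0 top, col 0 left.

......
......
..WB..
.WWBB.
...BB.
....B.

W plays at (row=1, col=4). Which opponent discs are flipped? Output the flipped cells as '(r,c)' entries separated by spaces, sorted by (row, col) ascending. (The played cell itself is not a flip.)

Dir NW: first cell '.' (not opp) -> no flip
Dir N: first cell '.' (not opp) -> no flip
Dir NE: first cell '.' (not opp) -> no flip
Dir W: first cell '.' (not opp) -> no flip
Dir E: first cell '.' (not opp) -> no flip
Dir SW: opp run (2,3) capped by W -> flip
Dir S: first cell '.' (not opp) -> no flip
Dir SE: first cell '.' (not opp) -> no flip

Answer: (2,3)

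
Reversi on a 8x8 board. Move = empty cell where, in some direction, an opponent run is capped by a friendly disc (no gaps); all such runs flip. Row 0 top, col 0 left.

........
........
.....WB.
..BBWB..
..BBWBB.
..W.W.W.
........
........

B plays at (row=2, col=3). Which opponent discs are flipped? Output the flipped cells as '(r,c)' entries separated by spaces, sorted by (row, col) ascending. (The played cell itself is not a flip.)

Dir NW: first cell '.' (not opp) -> no flip
Dir N: first cell '.' (not opp) -> no flip
Dir NE: first cell '.' (not opp) -> no flip
Dir W: first cell '.' (not opp) -> no flip
Dir E: first cell '.' (not opp) -> no flip
Dir SW: first cell 'B' (not opp) -> no flip
Dir S: first cell 'B' (not opp) -> no flip
Dir SE: opp run (3,4) capped by B -> flip

Answer: (3,4)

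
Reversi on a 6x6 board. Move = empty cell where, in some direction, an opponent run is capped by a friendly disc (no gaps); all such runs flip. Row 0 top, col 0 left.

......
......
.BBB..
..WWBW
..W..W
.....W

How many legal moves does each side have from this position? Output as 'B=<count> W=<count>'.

Answer: B=5 W=5

Derivation:
-- B to move --
(2,4): no bracket -> illegal
(2,5): no bracket -> illegal
(3,1): flips 2 -> legal
(4,1): flips 1 -> legal
(4,3): flips 2 -> legal
(4,4): flips 1 -> legal
(5,1): no bracket -> illegal
(5,2): flips 2 -> legal
(5,3): no bracket -> illegal
(5,4): no bracket -> illegal
B mobility = 5
-- W to move --
(1,0): flips 1 -> legal
(1,1): flips 1 -> legal
(1,2): flips 3 -> legal
(1,3): flips 1 -> legal
(1,4): flips 1 -> legal
(2,0): no bracket -> illegal
(2,4): no bracket -> illegal
(2,5): no bracket -> illegal
(3,0): no bracket -> illegal
(3,1): no bracket -> illegal
(4,3): no bracket -> illegal
(4,4): no bracket -> illegal
W mobility = 5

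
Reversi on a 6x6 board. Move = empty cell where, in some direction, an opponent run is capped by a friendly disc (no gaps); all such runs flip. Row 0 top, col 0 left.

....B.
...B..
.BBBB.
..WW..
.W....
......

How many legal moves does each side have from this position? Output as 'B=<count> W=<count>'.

-- B to move --
(3,0): no bracket -> illegal
(3,1): no bracket -> illegal
(3,4): no bracket -> illegal
(4,0): no bracket -> illegal
(4,2): flips 2 -> legal
(4,3): flips 2 -> legal
(4,4): flips 1 -> legal
(5,0): flips 2 -> legal
(5,1): no bracket -> illegal
(5,2): no bracket -> illegal
B mobility = 4
-- W to move --
(0,2): no bracket -> illegal
(0,3): flips 2 -> legal
(0,5): no bracket -> illegal
(1,0): flips 1 -> legal
(1,1): flips 1 -> legal
(1,2): flips 1 -> legal
(1,4): flips 1 -> legal
(1,5): flips 1 -> legal
(2,0): no bracket -> illegal
(2,5): no bracket -> illegal
(3,0): no bracket -> illegal
(3,1): no bracket -> illegal
(3,4): no bracket -> illegal
(3,5): no bracket -> illegal
W mobility = 6

Answer: B=4 W=6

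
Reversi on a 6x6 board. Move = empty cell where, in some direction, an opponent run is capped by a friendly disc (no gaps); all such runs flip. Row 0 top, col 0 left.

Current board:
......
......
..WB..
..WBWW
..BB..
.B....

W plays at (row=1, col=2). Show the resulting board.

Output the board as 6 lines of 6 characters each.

Answer: ......
..W...
..WW..
..WBWW
..BB..
.B....

Derivation:
Place W at (1,2); scan 8 dirs for brackets.
Dir NW: first cell '.' (not opp) -> no flip
Dir N: first cell '.' (not opp) -> no flip
Dir NE: first cell '.' (not opp) -> no flip
Dir W: first cell '.' (not opp) -> no flip
Dir E: first cell '.' (not opp) -> no flip
Dir SW: first cell '.' (not opp) -> no flip
Dir S: first cell 'W' (not opp) -> no flip
Dir SE: opp run (2,3) capped by W -> flip
All flips: (2,3)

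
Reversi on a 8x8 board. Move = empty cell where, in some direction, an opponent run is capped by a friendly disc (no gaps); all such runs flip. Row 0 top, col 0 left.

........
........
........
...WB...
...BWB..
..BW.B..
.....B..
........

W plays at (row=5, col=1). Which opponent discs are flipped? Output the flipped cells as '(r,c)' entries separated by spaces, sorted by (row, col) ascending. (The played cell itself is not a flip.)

Answer: (5,2)

Derivation:
Dir NW: first cell '.' (not opp) -> no flip
Dir N: first cell '.' (not opp) -> no flip
Dir NE: first cell '.' (not opp) -> no flip
Dir W: first cell '.' (not opp) -> no flip
Dir E: opp run (5,2) capped by W -> flip
Dir SW: first cell '.' (not opp) -> no flip
Dir S: first cell '.' (not opp) -> no flip
Dir SE: first cell '.' (not opp) -> no flip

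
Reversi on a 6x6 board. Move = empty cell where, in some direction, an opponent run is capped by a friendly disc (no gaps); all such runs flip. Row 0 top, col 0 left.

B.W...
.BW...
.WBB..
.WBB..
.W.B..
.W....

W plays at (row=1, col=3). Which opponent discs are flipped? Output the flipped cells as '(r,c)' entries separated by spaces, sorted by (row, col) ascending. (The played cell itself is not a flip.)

Dir NW: first cell 'W' (not opp) -> no flip
Dir N: first cell '.' (not opp) -> no flip
Dir NE: first cell '.' (not opp) -> no flip
Dir W: first cell 'W' (not opp) -> no flip
Dir E: first cell '.' (not opp) -> no flip
Dir SW: opp run (2,2) capped by W -> flip
Dir S: opp run (2,3) (3,3) (4,3), next='.' -> no flip
Dir SE: first cell '.' (not opp) -> no flip

Answer: (2,2)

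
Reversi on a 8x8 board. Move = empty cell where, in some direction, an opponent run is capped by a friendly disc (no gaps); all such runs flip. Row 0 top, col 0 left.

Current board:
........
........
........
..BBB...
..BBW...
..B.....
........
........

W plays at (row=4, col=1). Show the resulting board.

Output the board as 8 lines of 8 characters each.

Answer: ........
........
........
..BBB...
.WWWW...
..B.....
........
........

Derivation:
Place W at (4,1); scan 8 dirs for brackets.
Dir NW: first cell '.' (not opp) -> no flip
Dir N: first cell '.' (not opp) -> no flip
Dir NE: opp run (3,2), next='.' -> no flip
Dir W: first cell '.' (not opp) -> no flip
Dir E: opp run (4,2) (4,3) capped by W -> flip
Dir SW: first cell '.' (not opp) -> no flip
Dir S: first cell '.' (not opp) -> no flip
Dir SE: opp run (5,2), next='.' -> no flip
All flips: (4,2) (4,3)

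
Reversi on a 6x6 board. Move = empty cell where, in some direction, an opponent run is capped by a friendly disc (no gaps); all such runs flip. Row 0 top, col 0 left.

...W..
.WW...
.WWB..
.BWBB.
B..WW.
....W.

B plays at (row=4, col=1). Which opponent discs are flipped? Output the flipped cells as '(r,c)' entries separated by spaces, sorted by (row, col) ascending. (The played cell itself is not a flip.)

Answer: (3,2)

Derivation:
Dir NW: first cell '.' (not opp) -> no flip
Dir N: first cell 'B' (not opp) -> no flip
Dir NE: opp run (3,2) capped by B -> flip
Dir W: first cell 'B' (not opp) -> no flip
Dir E: first cell '.' (not opp) -> no flip
Dir SW: first cell '.' (not opp) -> no flip
Dir S: first cell '.' (not opp) -> no flip
Dir SE: first cell '.' (not opp) -> no flip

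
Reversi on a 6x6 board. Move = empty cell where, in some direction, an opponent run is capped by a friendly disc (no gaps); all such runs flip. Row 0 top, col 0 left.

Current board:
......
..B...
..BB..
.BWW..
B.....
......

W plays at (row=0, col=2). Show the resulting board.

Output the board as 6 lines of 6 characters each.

Answer: ..W...
..W...
..WB..
.BWW..
B.....
......

Derivation:
Place W at (0,2); scan 8 dirs for brackets.
Dir NW: edge -> no flip
Dir N: edge -> no flip
Dir NE: edge -> no flip
Dir W: first cell '.' (not opp) -> no flip
Dir E: first cell '.' (not opp) -> no flip
Dir SW: first cell '.' (not opp) -> no flip
Dir S: opp run (1,2) (2,2) capped by W -> flip
Dir SE: first cell '.' (not opp) -> no flip
All flips: (1,2) (2,2)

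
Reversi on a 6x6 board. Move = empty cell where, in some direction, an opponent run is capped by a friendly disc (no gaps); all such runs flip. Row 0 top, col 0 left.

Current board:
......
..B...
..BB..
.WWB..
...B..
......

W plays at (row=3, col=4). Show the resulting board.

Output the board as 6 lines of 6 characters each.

Answer: ......
..B...
..BB..
.WWWW.
...B..
......

Derivation:
Place W at (3,4); scan 8 dirs for brackets.
Dir NW: opp run (2,3) (1,2), next='.' -> no flip
Dir N: first cell '.' (not opp) -> no flip
Dir NE: first cell '.' (not opp) -> no flip
Dir W: opp run (3,3) capped by W -> flip
Dir E: first cell '.' (not opp) -> no flip
Dir SW: opp run (4,3), next='.' -> no flip
Dir S: first cell '.' (not opp) -> no flip
Dir SE: first cell '.' (not opp) -> no flip
All flips: (3,3)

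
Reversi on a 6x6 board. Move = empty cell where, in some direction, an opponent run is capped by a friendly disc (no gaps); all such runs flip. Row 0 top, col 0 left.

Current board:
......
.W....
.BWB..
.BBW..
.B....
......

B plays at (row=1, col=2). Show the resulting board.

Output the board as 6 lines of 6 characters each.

Answer: ......
.WB...
.BBB..
.BBW..
.B....
......

Derivation:
Place B at (1,2); scan 8 dirs for brackets.
Dir NW: first cell '.' (not opp) -> no flip
Dir N: first cell '.' (not opp) -> no flip
Dir NE: first cell '.' (not opp) -> no flip
Dir W: opp run (1,1), next='.' -> no flip
Dir E: first cell '.' (not opp) -> no flip
Dir SW: first cell 'B' (not opp) -> no flip
Dir S: opp run (2,2) capped by B -> flip
Dir SE: first cell 'B' (not opp) -> no flip
All flips: (2,2)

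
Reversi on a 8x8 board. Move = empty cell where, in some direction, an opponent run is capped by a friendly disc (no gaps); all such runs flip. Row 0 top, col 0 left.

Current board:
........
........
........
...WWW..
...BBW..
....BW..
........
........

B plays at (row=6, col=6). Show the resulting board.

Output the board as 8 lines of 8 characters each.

Answer: ........
........
........
...WWW..
...BBW..
....BB..
......B.
........

Derivation:
Place B at (6,6); scan 8 dirs for brackets.
Dir NW: opp run (5,5) capped by B -> flip
Dir N: first cell '.' (not opp) -> no flip
Dir NE: first cell '.' (not opp) -> no flip
Dir W: first cell '.' (not opp) -> no flip
Dir E: first cell '.' (not opp) -> no flip
Dir SW: first cell '.' (not opp) -> no flip
Dir S: first cell '.' (not opp) -> no flip
Dir SE: first cell '.' (not opp) -> no flip
All flips: (5,5)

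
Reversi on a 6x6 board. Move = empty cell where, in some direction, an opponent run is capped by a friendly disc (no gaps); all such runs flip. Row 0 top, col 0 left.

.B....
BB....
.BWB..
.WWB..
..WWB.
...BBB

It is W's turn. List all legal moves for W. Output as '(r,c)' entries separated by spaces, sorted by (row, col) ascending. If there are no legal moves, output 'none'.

(0,0): flips 1 -> legal
(0,2): no bracket -> illegal
(1,2): no bracket -> illegal
(1,3): flips 2 -> legal
(1,4): flips 1 -> legal
(2,0): flips 1 -> legal
(2,4): flips 2 -> legal
(3,0): no bracket -> illegal
(3,4): flips 1 -> legal
(3,5): no bracket -> illegal
(4,5): flips 1 -> legal
(5,2): no bracket -> illegal

Answer: (0,0) (1,3) (1,4) (2,0) (2,4) (3,4) (4,5)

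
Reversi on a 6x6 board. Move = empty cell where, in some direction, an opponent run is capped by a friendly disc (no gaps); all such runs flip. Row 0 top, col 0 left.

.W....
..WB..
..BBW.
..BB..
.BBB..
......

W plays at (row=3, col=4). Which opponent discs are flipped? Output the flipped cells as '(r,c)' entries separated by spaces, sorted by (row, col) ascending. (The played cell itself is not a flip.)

Answer: (2,3)

Derivation:
Dir NW: opp run (2,3) capped by W -> flip
Dir N: first cell 'W' (not opp) -> no flip
Dir NE: first cell '.' (not opp) -> no flip
Dir W: opp run (3,3) (3,2), next='.' -> no flip
Dir E: first cell '.' (not opp) -> no flip
Dir SW: opp run (4,3), next='.' -> no flip
Dir S: first cell '.' (not opp) -> no flip
Dir SE: first cell '.' (not opp) -> no flip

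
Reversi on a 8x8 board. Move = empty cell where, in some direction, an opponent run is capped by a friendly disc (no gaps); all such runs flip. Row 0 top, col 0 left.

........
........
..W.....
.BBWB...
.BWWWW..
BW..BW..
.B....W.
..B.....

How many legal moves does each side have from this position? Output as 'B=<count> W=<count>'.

Answer: B=7 W=13

Derivation:
-- B to move --
(1,1): no bracket -> illegal
(1,2): flips 1 -> legal
(1,3): flips 1 -> legal
(2,1): no bracket -> illegal
(2,3): no bracket -> illegal
(2,4): no bracket -> illegal
(3,5): no bracket -> illegal
(3,6): flips 1 -> legal
(4,0): no bracket -> illegal
(4,6): flips 4 -> legal
(5,2): flips 3 -> legal
(5,3): flips 1 -> legal
(5,6): flips 2 -> legal
(5,7): no bracket -> illegal
(6,0): no bracket -> illegal
(6,2): no bracket -> illegal
(6,4): no bracket -> illegal
(6,5): no bracket -> illegal
(6,7): no bracket -> illegal
(7,5): no bracket -> illegal
(7,6): no bracket -> illegal
(7,7): no bracket -> illegal
B mobility = 7
-- W to move --
(2,0): flips 1 -> legal
(2,1): flips 3 -> legal
(2,3): flips 1 -> legal
(2,4): flips 1 -> legal
(2,5): flips 1 -> legal
(3,0): flips 2 -> legal
(3,5): flips 1 -> legal
(4,0): flips 2 -> legal
(5,2): no bracket -> illegal
(5,3): flips 1 -> legal
(6,0): no bracket -> illegal
(6,2): no bracket -> illegal
(6,3): flips 1 -> legal
(6,4): flips 1 -> legal
(6,5): flips 1 -> legal
(7,0): no bracket -> illegal
(7,1): flips 1 -> legal
(7,3): no bracket -> illegal
W mobility = 13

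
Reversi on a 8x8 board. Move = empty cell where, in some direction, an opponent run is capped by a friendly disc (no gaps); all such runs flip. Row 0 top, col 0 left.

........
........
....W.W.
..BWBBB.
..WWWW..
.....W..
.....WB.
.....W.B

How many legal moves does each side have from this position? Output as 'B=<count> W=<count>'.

-- B to move --
(1,3): flips 1 -> legal
(1,4): flips 1 -> legal
(1,5): no bracket -> illegal
(1,6): flips 1 -> legal
(1,7): flips 1 -> legal
(2,2): flips 3 -> legal
(2,3): no bracket -> illegal
(2,5): no bracket -> illegal
(2,7): no bracket -> illegal
(3,1): no bracket -> illegal
(3,7): no bracket -> illegal
(4,1): no bracket -> illegal
(4,6): no bracket -> illegal
(5,1): no bracket -> illegal
(5,2): flips 2 -> legal
(5,3): flips 1 -> legal
(5,4): flips 3 -> legal
(5,6): flips 1 -> legal
(6,4): flips 1 -> legal
(7,4): no bracket -> illegal
(7,6): no bracket -> illegal
B mobility = 10
-- W to move --
(2,1): flips 1 -> legal
(2,2): flips 1 -> legal
(2,3): flips 1 -> legal
(2,5): flips 2 -> legal
(2,7): flips 1 -> legal
(3,1): flips 1 -> legal
(3,7): flips 3 -> legal
(4,1): no bracket -> illegal
(4,6): flips 2 -> legal
(4,7): no bracket -> illegal
(5,6): no bracket -> illegal
(5,7): flips 1 -> legal
(6,7): flips 1 -> legal
(7,6): no bracket -> illegal
W mobility = 10

Answer: B=10 W=10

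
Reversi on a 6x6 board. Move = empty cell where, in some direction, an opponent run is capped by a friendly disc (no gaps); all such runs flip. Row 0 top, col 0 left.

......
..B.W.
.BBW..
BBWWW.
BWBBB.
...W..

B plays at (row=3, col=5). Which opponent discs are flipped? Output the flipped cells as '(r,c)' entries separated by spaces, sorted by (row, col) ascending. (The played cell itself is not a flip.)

Answer: (3,2) (3,3) (3,4)

Derivation:
Dir NW: first cell '.' (not opp) -> no flip
Dir N: first cell '.' (not opp) -> no flip
Dir NE: edge -> no flip
Dir W: opp run (3,4) (3,3) (3,2) capped by B -> flip
Dir E: edge -> no flip
Dir SW: first cell 'B' (not opp) -> no flip
Dir S: first cell '.' (not opp) -> no flip
Dir SE: edge -> no flip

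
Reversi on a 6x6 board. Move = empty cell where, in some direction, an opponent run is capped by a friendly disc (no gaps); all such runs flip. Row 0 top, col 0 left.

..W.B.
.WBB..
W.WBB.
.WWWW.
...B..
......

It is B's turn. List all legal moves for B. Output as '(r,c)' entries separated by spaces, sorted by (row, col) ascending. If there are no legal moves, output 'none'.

(0,0): no bracket -> illegal
(0,1): no bracket -> illegal
(0,3): no bracket -> illegal
(1,0): flips 1 -> legal
(2,1): flips 2 -> legal
(2,5): flips 1 -> legal
(3,0): no bracket -> illegal
(3,5): no bracket -> illegal
(4,0): flips 2 -> legal
(4,1): flips 1 -> legal
(4,2): flips 3 -> legal
(4,4): flips 1 -> legal
(4,5): flips 1 -> legal

Answer: (1,0) (2,1) (2,5) (4,0) (4,1) (4,2) (4,4) (4,5)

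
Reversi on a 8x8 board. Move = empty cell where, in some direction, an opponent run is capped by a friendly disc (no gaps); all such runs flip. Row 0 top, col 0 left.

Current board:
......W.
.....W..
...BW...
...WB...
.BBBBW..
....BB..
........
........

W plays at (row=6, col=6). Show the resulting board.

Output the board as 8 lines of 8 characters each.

Place W at (6,6); scan 8 dirs for brackets.
Dir NW: opp run (5,5) (4,4) capped by W -> flip
Dir N: first cell '.' (not opp) -> no flip
Dir NE: first cell '.' (not opp) -> no flip
Dir W: first cell '.' (not opp) -> no flip
Dir E: first cell '.' (not opp) -> no flip
Dir SW: first cell '.' (not opp) -> no flip
Dir S: first cell '.' (not opp) -> no flip
Dir SE: first cell '.' (not opp) -> no flip
All flips: (4,4) (5,5)

Answer: ......W.
.....W..
...BW...
...WB...
.BBBWW..
....BW..
......W.
........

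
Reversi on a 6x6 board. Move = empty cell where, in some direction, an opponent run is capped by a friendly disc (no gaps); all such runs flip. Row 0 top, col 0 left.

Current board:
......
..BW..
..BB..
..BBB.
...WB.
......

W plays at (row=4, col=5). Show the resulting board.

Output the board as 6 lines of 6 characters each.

Place W at (4,5); scan 8 dirs for brackets.
Dir NW: opp run (3,4) (2,3) (1,2), next='.' -> no flip
Dir N: first cell '.' (not opp) -> no flip
Dir NE: edge -> no flip
Dir W: opp run (4,4) capped by W -> flip
Dir E: edge -> no flip
Dir SW: first cell '.' (not opp) -> no flip
Dir S: first cell '.' (not opp) -> no flip
Dir SE: edge -> no flip
All flips: (4,4)

Answer: ......
..BW..
..BB..
..BBB.
...WWW
......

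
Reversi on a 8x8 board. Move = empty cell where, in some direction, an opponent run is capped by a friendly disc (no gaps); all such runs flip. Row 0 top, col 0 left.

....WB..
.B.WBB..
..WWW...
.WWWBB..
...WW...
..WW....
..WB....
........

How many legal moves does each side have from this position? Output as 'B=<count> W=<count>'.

-- B to move --
(0,2): flips 2 -> legal
(0,3): flips 6 -> legal
(1,2): flips 2 -> legal
(2,0): no bracket -> illegal
(2,1): no bracket -> illegal
(2,5): no bracket -> illegal
(3,0): flips 3 -> legal
(4,0): no bracket -> illegal
(4,1): flips 3 -> legal
(4,2): flips 2 -> legal
(4,5): no bracket -> illegal
(5,1): no bracket -> illegal
(5,4): flips 1 -> legal
(5,5): flips 3 -> legal
(6,1): flips 3 -> legal
(6,4): no bracket -> illegal
(7,1): flips 3 -> legal
(7,2): no bracket -> illegal
(7,3): no bracket -> illegal
B mobility = 10
-- W to move --
(0,0): flips 1 -> legal
(0,1): no bracket -> illegal
(0,2): no bracket -> illegal
(0,3): no bracket -> illegal
(0,6): flips 2 -> legal
(1,0): no bracket -> illegal
(1,2): no bracket -> illegal
(1,6): flips 2 -> legal
(2,0): no bracket -> illegal
(2,1): no bracket -> illegal
(2,5): flips 1 -> legal
(2,6): flips 2 -> legal
(3,6): flips 2 -> legal
(4,5): flips 1 -> legal
(4,6): flips 1 -> legal
(5,4): no bracket -> illegal
(6,4): flips 1 -> legal
(7,2): no bracket -> illegal
(7,3): flips 1 -> legal
(7,4): flips 1 -> legal
W mobility = 11

Answer: B=10 W=11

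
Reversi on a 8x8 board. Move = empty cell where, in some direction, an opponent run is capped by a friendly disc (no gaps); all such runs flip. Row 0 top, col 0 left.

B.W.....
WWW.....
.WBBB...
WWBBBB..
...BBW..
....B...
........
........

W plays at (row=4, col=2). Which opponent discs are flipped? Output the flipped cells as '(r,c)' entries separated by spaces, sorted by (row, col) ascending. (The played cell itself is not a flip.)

Dir NW: first cell 'W' (not opp) -> no flip
Dir N: opp run (3,2) (2,2) capped by W -> flip
Dir NE: opp run (3,3) (2,4), next='.' -> no flip
Dir W: first cell '.' (not opp) -> no flip
Dir E: opp run (4,3) (4,4) capped by W -> flip
Dir SW: first cell '.' (not opp) -> no flip
Dir S: first cell '.' (not opp) -> no flip
Dir SE: first cell '.' (not opp) -> no flip

Answer: (2,2) (3,2) (4,3) (4,4)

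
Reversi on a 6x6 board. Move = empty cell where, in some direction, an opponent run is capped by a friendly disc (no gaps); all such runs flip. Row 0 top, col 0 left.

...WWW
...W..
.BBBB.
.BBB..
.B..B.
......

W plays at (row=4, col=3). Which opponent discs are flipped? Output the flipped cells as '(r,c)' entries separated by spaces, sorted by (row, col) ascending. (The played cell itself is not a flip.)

Dir NW: opp run (3,2) (2,1), next='.' -> no flip
Dir N: opp run (3,3) (2,3) capped by W -> flip
Dir NE: first cell '.' (not opp) -> no flip
Dir W: first cell '.' (not opp) -> no flip
Dir E: opp run (4,4), next='.' -> no flip
Dir SW: first cell '.' (not opp) -> no flip
Dir S: first cell '.' (not opp) -> no flip
Dir SE: first cell '.' (not opp) -> no flip

Answer: (2,3) (3,3)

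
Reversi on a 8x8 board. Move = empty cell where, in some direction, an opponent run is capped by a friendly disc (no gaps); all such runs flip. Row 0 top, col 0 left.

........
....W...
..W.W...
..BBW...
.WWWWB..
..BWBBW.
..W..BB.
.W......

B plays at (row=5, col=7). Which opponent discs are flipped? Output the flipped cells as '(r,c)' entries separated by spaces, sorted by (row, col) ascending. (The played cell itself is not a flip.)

Answer: (5,6)

Derivation:
Dir NW: first cell '.' (not opp) -> no flip
Dir N: first cell '.' (not opp) -> no flip
Dir NE: edge -> no flip
Dir W: opp run (5,6) capped by B -> flip
Dir E: edge -> no flip
Dir SW: first cell 'B' (not opp) -> no flip
Dir S: first cell '.' (not opp) -> no flip
Dir SE: edge -> no flip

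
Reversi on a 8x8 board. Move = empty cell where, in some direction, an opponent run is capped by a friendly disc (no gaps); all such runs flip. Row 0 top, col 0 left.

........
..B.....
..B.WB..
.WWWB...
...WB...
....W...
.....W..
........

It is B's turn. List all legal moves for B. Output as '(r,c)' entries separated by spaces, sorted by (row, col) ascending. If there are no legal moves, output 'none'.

Answer: (1,4) (2,3) (3,0) (4,0) (4,2) (5,2) (6,4)

Derivation:
(1,3): no bracket -> illegal
(1,4): flips 1 -> legal
(1,5): no bracket -> illegal
(2,0): no bracket -> illegal
(2,1): no bracket -> illegal
(2,3): flips 1 -> legal
(3,0): flips 3 -> legal
(3,5): no bracket -> illegal
(4,0): flips 1 -> legal
(4,1): no bracket -> illegal
(4,2): flips 2 -> legal
(4,5): no bracket -> illegal
(5,2): flips 1 -> legal
(5,3): no bracket -> illegal
(5,5): no bracket -> illegal
(5,6): no bracket -> illegal
(6,3): no bracket -> illegal
(6,4): flips 1 -> legal
(6,6): no bracket -> illegal
(7,4): no bracket -> illegal
(7,5): no bracket -> illegal
(7,6): no bracket -> illegal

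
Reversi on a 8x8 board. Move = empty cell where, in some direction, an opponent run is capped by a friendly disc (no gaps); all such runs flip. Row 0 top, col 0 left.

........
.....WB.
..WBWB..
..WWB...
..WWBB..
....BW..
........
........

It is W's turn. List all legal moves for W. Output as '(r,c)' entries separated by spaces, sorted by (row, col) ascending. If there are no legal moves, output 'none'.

(0,5): no bracket -> illegal
(0,6): no bracket -> illegal
(0,7): flips 3 -> legal
(1,2): no bracket -> illegal
(1,3): flips 1 -> legal
(1,4): flips 1 -> legal
(1,7): flips 1 -> legal
(2,6): flips 1 -> legal
(2,7): no bracket -> illegal
(3,5): flips 3 -> legal
(3,6): no bracket -> illegal
(4,6): flips 2 -> legal
(5,3): flips 1 -> legal
(5,6): no bracket -> illegal
(6,3): no bracket -> illegal
(6,4): flips 3 -> legal
(6,5): flips 1 -> legal

Answer: (0,7) (1,3) (1,4) (1,7) (2,6) (3,5) (4,6) (5,3) (6,4) (6,5)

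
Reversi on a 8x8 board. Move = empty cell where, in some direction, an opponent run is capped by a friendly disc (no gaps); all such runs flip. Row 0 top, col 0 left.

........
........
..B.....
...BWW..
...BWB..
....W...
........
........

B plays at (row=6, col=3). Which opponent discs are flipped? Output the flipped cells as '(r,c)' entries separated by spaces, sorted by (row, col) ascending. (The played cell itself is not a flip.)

Dir NW: first cell '.' (not opp) -> no flip
Dir N: first cell '.' (not opp) -> no flip
Dir NE: opp run (5,4) capped by B -> flip
Dir W: first cell '.' (not opp) -> no flip
Dir E: first cell '.' (not opp) -> no flip
Dir SW: first cell '.' (not opp) -> no flip
Dir S: first cell '.' (not opp) -> no flip
Dir SE: first cell '.' (not opp) -> no flip

Answer: (5,4)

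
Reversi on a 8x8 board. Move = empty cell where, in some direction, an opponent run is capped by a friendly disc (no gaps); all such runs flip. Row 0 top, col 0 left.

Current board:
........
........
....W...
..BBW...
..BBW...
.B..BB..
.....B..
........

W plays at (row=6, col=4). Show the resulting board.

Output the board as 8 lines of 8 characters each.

Place W at (6,4); scan 8 dirs for brackets.
Dir NW: first cell '.' (not opp) -> no flip
Dir N: opp run (5,4) capped by W -> flip
Dir NE: opp run (5,5), next='.' -> no flip
Dir W: first cell '.' (not opp) -> no flip
Dir E: opp run (6,5), next='.' -> no flip
Dir SW: first cell '.' (not opp) -> no flip
Dir S: first cell '.' (not opp) -> no flip
Dir SE: first cell '.' (not opp) -> no flip
All flips: (5,4)

Answer: ........
........
....W...
..BBW...
..BBW...
.B..WB..
....WB..
........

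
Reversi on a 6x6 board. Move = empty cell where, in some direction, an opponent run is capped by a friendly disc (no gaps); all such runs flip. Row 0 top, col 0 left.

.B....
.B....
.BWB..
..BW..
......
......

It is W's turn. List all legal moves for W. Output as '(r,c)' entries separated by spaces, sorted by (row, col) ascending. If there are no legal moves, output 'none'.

Answer: (0,0) (1,3) (2,0) (2,4) (3,1) (4,2)

Derivation:
(0,0): flips 1 -> legal
(0,2): no bracket -> illegal
(1,0): no bracket -> illegal
(1,2): no bracket -> illegal
(1,3): flips 1 -> legal
(1,4): no bracket -> illegal
(2,0): flips 1 -> legal
(2,4): flips 1 -> legal
(3,0): no bracket -> illegal
(3,1): flips 1 -> legal
(3,4): no bracket -> illegal
(4,1): no bracket -> illegal
(4,2): flips 1 -> legal
(4,3): no bracket -> illegal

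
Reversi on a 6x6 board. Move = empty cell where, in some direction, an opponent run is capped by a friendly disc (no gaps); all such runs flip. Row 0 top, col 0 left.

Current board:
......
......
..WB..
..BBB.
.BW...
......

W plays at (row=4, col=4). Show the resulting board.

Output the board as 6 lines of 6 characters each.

Answer: ......
......
..WB..
..BWB.
.BW.W.
......

Derivation:
Place W at (4,4); scan 8 dirs for brackets.
Dir NW: opp run (3,3) capped by W -> flip
Dir N: opp run (3,4), next='.' -> no flip
Dir NE: first cell '.' (not opp) -> no flip
Dir W: first cell '.' (not opp) -> no flip
Dir E: first cell '.' (not opp) -> no flip
Dir SW: first cell '.' (not opp) -> no flip
Dir S: first cell '.' (not opp) -> no flip
Dir SE: first cell '.' (not opp) -> no flip
All flips: (3,3)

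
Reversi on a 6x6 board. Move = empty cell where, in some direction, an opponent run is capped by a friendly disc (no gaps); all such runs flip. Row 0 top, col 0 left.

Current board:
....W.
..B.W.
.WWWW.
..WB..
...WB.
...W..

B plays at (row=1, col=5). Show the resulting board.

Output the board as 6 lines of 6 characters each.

Place B at (1,5); scan 8 dirs for brackets.
Dir NW: opp run (0,4), next=edge -> no flip
Dir N: first cell '.' (not opp) -> no flip
Dir NE: edge -> no flip
Dir W: opp run (1,4), next='.' -> no flip
Dir E: edge -> no flip
Dir SW: opp run (2,4) capped by B -> flip
Dir S: first cell '.' (not opp) -> no flip
Dir SE: edge -> no flip
All flips: (2,4)

Answer: ....W.
..B.WB
.WWWB.
..WB..
...WB.
...W..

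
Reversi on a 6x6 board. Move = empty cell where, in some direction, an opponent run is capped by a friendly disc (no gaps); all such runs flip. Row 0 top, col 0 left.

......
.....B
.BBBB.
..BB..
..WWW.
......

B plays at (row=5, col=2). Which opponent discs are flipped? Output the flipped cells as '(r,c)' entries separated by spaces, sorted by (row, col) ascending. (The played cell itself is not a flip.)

Dir NW: first cell '.' (not opp) -> no flip
Dir N: opp run (4,2) capped by B -> flip
Dir NE: opp run (4,3), next='.' -> no flip
Dir W: first cell '.' (not opp) -> no flip
Dir E: first cell '.' (not opp) -> no flip
Dir SW: edge -> no flip
Dir S: edge -> no flip
Dir SE: edge -> no flip

Answer: (4,2)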